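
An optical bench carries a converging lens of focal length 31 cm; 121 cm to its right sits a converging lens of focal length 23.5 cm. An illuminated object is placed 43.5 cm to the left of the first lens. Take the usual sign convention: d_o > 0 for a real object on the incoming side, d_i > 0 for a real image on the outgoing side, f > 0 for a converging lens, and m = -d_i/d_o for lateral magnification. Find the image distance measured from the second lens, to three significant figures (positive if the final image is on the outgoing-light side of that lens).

First lens: d_i1 = 1/(1/31 - 1/43.5) = 107.880 cm.
Object distance for lens 2: d_o2 = 121 - 107.880 = 13.120 cm.
Second lens: d_i2 = 1/(1/23.5 - 1/(13.120)) = -29.703 cm.

-29.7 cm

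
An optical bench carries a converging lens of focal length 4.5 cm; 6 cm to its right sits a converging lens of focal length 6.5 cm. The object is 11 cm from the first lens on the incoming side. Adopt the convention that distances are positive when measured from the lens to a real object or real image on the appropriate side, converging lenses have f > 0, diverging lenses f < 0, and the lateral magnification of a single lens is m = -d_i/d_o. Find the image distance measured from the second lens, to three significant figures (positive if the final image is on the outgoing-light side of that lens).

1.29 cm

Applying the thin-lens equation to the first lens, 1/4.5 = 1/11 + 1/d_i1, which gives d_i1 = 7.615 cm.
This image would form 7.615 cm past lens 1, i.e. 1.615 cm beyond lens 2, so it is a virtual object for lens 2: d_o2 = 6 - 7.615 = -1.615 cm.
Applying the thin-lens equation again with f_2 = 6.5 cm and d_o2 = -1.615 cm gives d_i2 = 1.294 cm.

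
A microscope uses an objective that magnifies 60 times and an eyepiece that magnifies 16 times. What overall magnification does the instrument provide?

The overall magnification of a compound microscope is the product of the objective and eyepiece magnifications:
M = M_obj x M_eye = 60 x 16 = 960.

960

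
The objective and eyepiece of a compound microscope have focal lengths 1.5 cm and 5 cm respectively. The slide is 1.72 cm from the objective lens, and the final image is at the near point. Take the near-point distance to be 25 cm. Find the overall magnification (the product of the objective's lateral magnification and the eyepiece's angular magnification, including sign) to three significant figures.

Objective: 1/d_i = 1/f_obj - 1/d_o = 1/1.5 - 1/1.72 = 0.08527 cm^-1, so d_i = 11.727 cm.
m_obj = -d_i/d_o = -11.727/1.72 = -6.818.
Eyepiece angular magnification (image at near point): M_eye = 1 + D/f_e = 1 + 25/5 = 6.000.
Overall M = m_obj x M_eye = (-6.818)(6.000) = -40.91.

-40.9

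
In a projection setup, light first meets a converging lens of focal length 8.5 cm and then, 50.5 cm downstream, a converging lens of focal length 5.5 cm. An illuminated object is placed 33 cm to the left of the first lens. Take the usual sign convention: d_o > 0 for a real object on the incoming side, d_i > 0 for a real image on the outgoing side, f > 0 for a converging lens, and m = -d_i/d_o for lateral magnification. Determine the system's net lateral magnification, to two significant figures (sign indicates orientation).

0.057

First lens: d_i1 = 1/(1/8.5 - 1/33) = 11.449 cm.
m_1 = -(11.449)/33 = -0.3469.
Object distance for lens 2: d_o2 = 50.5 - 11.449 = 39.051 cm.
Second lens: d_i2 = 1/(1/5.5 - 1/(39.051)) = 6.402 cm.
m_2 = -(6.402)/(39.051) = -0.1639.
The system's lateral magnification is m_1 m_2 = (-0.3469)(-0.1639) = 0.0569.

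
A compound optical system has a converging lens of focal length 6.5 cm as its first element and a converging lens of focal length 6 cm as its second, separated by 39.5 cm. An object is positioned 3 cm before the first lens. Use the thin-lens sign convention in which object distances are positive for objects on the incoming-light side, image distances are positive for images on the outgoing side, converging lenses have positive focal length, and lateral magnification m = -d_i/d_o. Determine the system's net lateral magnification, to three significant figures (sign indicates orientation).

Lens 1: 1/d_i1 = 1/f_1 - 1/d_o1 = 1/6.5 - 1/3 = -0.17949 cm^-1, so d_i1 = -5.571 cm.
m_1 = -(-5.571)/3 = 1.8571.
With d_i1 < 0 the first image is virtual and lies on the object side; the object distance for lens 2 is d_o2 = 39.5 - (-5.571) = 45.071 cm.
Lens 2: 1/d_i2 = 1/f_2 - 1/d_o2 = 1/6 - 1/(45.071) = 0.14448 cm^-1, so d_i2 = 6.921 cm.
m_2 = -(6.921)/(45.071) = -0.1536.
Total m = m_1 x m_2 = (1.8571)(-0.1536) = -0.2852.

-0.285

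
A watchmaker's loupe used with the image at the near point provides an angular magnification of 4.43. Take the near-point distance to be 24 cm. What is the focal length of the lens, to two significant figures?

7.0 cm

For the image at the near point, M = 1 + D/f.
f = D/(M - 1) = 24/(4.43 - 1) = 6.997 cm.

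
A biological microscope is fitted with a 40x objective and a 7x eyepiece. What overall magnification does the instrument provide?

280

The overall magnification of a compound microscope is the product of the objective and eyepiece magnifications:
M = M_obj x M_eye = 40 x 7 = 280.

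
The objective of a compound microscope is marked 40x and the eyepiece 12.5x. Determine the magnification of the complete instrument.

The overall magnification of a compound microscope is the product of the objective and eyepiece magnifications:
M = M_obj x M_eye = 40 x 12.5 = 500.

500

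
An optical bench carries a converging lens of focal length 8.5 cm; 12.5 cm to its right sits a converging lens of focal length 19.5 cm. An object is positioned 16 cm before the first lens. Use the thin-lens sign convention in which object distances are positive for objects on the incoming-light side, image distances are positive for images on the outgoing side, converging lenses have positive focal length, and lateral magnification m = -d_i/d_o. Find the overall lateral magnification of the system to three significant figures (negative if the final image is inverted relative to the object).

-0.879

First lens: d_i1 = 1/(1/8.5 - 1/16) = 18.133 cm.
m_1 = -(18.133)/16 = -1.1333.
Since 18.133 cm > 12.5 cm, the first image lies past the second lens and serves as a virtual object: d_o2 = L - d_i1 = -5.633 cm.
Second lens: d_i2 = 1/(1/19.5 - 1/(-5.633)) = 4.371 cm.
m_2 = -(4.371)/(-5.633) = 0.7759.
Overall magnification: m = m_1 m_2 = -0.8793.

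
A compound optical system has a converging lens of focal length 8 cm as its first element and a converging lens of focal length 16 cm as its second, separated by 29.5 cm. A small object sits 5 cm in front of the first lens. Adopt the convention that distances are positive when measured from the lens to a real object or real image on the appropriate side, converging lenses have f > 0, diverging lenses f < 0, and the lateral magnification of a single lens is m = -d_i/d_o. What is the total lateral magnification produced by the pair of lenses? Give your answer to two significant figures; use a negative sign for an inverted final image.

-1.6

Lens 1: 1/d_i1 = 1/f_1 - 1/d_o1 = 1/8 - 1/5 = -0.07500 cm^-1, so d_i1 = -13.333 cm.
m_1 = -(-13.333)/5 = 2.6667.
The intermediate image is virtual, 13.333 cm to the left of lens 1, so d_o2 = L - d_i1 = 29.5 - (-13.333) = 42.833 cm.
Lens 2: 1/d_i2 = 1/f_2 - 1/d_o2 = 1/16 - 1/(42.833) = 0.03915 cm^-1, so d_i2 = 25.540 cm.
m_2 = -(25.540)/(42.833) = -0.5963.
Overall magnification: m = m_1 m_2 = -1.5901.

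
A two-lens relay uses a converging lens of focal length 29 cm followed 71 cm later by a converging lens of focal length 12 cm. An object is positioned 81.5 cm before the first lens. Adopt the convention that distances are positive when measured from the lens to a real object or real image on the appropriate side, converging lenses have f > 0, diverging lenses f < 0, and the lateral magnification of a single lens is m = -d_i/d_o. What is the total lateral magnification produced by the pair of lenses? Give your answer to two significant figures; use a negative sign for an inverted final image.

First lens: d_i1 = 1/(1/29 - 1/81.5) = 45.019 cm.
m_1 = -(45.019)/81.5 = -0.5524.
That image sits 25.981 cm in front of the second lens, so d_o2 = 25.981 cm.
Second lens: d_i2 = 1/(1/12 - 1/(25.981)) = 22.300 cm.
m_2 = -(22.300)/(25.981) = -0.8583.
Overall magnification: m = m_1 m_2 = 0.4741.

0.47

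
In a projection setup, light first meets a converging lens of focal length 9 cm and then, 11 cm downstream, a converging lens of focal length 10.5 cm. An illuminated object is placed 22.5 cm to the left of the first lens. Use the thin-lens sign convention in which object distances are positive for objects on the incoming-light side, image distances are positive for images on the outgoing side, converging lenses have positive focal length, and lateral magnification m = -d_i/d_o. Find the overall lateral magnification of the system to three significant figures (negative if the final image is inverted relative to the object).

-0.483

Lens 1: 1/d_i1 = 1/f_1 - 1/d_o1 = 1/9 - 1/22.5 = 0.06667 cm^-1, so d_i1 = 15.000 cm.
m_1 = -(15.000)/22.5 = -0.6667.
This image would form 15.000 cm past lens 1, i.e. 4.000 cm beyond lens 2, so it is a virtual object for lens 2: d_o2 = 11 - 15.000 = -4.000 cm.
Lens 2: 1/d_i2 = 1/f_2 - 1/d_o2 = 1/10.5 - 1/(-4.000) = 0.34524 cm^-1, so d_i2 = 2.897 cm.
m_2 = -(2.897)/(-4.000) = 0.7241.
Overall magnification: m = m_1 m_2 = -0.4828.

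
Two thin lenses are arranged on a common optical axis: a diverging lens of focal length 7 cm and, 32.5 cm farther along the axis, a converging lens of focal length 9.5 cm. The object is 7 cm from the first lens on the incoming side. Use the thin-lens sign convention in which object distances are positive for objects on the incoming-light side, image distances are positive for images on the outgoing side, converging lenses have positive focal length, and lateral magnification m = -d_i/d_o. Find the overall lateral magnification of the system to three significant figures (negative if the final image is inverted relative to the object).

First lens: d_i1 = 1/(1/(-7) - 1/7) = -3.500 cm.
m_1 = -(-3.500)/7 = 0.5000.
With d_i1 < 0 the first image is virtual and lies on the object side; the object distance for lens 2 is d_o2 = 32.5 - (-3.500) = 36.000 cm.
Second lens: d_i2 = 1/(1/9.5 - 1/(36.000)) = 12.906 cm.
m_2 = -(12.906)/(36.000) = -0.3585.
Total m = m_1 x m_2 = (0.5000)(-0.3585) = -0.1792.

-0.179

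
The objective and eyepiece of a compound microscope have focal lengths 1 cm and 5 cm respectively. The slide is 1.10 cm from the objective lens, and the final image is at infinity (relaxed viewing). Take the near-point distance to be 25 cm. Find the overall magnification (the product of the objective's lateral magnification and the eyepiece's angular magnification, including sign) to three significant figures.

-50.0

Objective: 1/d_i = 1/f_obj - 1/d_o = 1/1 - 1/1.10 = 0.09091 cm^-1, so d_i = 11.000 cm.
m_obj = -d_i/d_o = -11.000/1.10 = -10.000.
Eyepiece angular magnification (image at infinity): M_eye = D/f_e = 25/5 = 5.000.
Overall M = m_obj x M_eye = (-10.000)(5.000) = -50.00.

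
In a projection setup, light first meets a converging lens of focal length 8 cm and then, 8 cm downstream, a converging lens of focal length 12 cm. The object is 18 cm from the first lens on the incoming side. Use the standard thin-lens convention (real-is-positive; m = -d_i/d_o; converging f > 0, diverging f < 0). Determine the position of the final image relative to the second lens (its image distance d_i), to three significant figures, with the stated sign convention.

4.17 cm

Lens 1: 1/d_i1 = 1/f_1 - 1/d_o1 = 1/8 - 1/18 = 0.06944 cm^-1, so d_i1 = 14.400 cm.
Since 14.400 cm > 8 cm, the first image lies past the second lens and serves as a virtual object: d_o2 = L - d_i1 = -6.400 cm.
Lens 2: 1/d_i2 = 1/f_2 - 1/d_o2 = 1/12 - 1/(-6.400) = 0.23958 cm^-1, so d_i2 = 4.174 cm.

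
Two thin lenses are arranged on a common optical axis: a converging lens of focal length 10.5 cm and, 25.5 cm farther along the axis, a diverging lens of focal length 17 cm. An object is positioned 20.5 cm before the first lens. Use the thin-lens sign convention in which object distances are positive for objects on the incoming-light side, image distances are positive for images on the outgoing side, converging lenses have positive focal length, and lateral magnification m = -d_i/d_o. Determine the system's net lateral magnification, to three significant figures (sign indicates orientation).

First lens: d_i1 = 1/(1/10.5 - 1/20.5) = 21.525 cm.
m_1 = -(21.525)/20.5 = -1.0500.
That image sits 3.975 cm in front of the second lens, so d_o2 = 3.975 cm.
Second lens: d_i2 = 1/(1/(-17) - 1/(3.975)) = -3.222 cm.
m_2 = -(-3.222)/(3.975) = 0.8105.
Total m = m_1 x m_2 = (-1.0500)(0.8105) = -0.8510.

-0.851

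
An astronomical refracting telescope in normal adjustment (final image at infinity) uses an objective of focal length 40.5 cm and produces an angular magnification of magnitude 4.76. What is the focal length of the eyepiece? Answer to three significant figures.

|M| = f_obj/f_eye, so f_eye = f_obj/|M| = 40.5/4.76 = 8.508 cm.

8.51 cm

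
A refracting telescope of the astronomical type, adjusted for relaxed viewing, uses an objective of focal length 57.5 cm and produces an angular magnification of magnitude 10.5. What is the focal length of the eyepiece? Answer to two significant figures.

5.5 cm

|M| = f_obj/f_eye, so f_eye = f_obj/|M| = 57.5/10.5 = 5.476 cm.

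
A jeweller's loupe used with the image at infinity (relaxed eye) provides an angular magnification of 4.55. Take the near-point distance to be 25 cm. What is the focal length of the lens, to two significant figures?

For the image at infinity, M = D/f.
f = D/M = 25/4.55 = 5.495 cm.

5.5 cm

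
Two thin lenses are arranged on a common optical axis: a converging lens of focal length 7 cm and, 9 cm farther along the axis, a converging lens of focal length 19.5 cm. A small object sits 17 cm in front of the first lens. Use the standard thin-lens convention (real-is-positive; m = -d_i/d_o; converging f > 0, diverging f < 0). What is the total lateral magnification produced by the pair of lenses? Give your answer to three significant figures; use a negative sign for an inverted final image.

Lens 1: 1/d_i1 = 1/f_1 - 1/d_o1 = 1/7 - 1/17 = 0.08403 cm^-1, so d_i1 = 11.900 cm.
m_1 = -(11.900)/17 = -0.7000.
Since 11.900 cm > 9 cm, the first image lies past the second lens and serves as a virtual object: d_o2 = L - d_i1 = -2.900 cm.
Lens 2: 1/d_i2 = 1/f_2 - 1/d_o2 = 1/19.5 - 1/(-2.900) = 0.39611 cm^-1, so d_i2 = 2.525 cm.
m_2 = -(2.525)/(-2.900) = 0.8705.
Total m = m_1 x m_2 = (-0.7000)(0.8705) = -0.6094.

-0.609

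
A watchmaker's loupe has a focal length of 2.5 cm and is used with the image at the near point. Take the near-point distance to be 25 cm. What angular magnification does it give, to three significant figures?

11.0

M = 1 + D/f = 1 + 25/2.5 = 11.000.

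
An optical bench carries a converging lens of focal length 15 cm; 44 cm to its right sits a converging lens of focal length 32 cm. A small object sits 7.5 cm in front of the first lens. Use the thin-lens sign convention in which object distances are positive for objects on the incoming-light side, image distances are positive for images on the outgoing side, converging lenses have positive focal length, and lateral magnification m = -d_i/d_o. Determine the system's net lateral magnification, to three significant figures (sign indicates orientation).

Applying the thin-lens equation to the first lens, 1/15 = 1/7.5 + 1/d_i1, which gives d_i1 = -15.000 cm.
Its lateral magnification is m_1 = -d_i1/d_o1 = -(-15.000)/7.5 = 2.0000.
The intermediate image is virtual, 15.000 cm to the left of lens 1, so d_o2 = L - d_i1 = 44 - (-15.000) = 59.000 cm.
Applying the thin-lens equation again with f_2 = 32 cm and d_o2 = 59.000 cm gives d_i2 = 69.926 cm.
m_2 = -(69.926)/(59.000) = -1.1852.
Total m = m_1 x m_2 = (2.0000)(-1.1852) = -2.3704.

-2.37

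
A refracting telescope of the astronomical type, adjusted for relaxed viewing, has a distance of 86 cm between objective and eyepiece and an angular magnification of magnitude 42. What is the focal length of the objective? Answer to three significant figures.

84.0 cm

In normal adjustment the tube length equals f_obj + f_eye and |M| = f_obj/f_eye.
So f_obj = 42 f_eye and 42 f_eye + f_eye = 86 cm, giving f_eye = 86/43 = 2.000 cm and f_obj = 84.000 cm.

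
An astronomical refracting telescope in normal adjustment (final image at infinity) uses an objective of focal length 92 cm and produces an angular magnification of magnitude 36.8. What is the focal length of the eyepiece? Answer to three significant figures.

|M| = f_obj/f_eye, so f_eye = f_obj/|M| = 92/36.8 = 2.500 cm.

2.50 cm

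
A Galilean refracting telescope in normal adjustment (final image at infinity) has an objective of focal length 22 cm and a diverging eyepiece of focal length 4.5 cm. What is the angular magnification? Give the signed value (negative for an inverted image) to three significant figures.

M = -f_obj/f_eye = -22/(-4.5) = 4.889.

4.89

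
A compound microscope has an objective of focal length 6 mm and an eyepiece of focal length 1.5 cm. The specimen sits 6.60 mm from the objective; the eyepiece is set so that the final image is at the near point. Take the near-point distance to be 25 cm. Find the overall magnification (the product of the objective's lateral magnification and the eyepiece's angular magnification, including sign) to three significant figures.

-177

Convert to cm: f_obj = 6 mm = 0.6 cm; d_o = 6.60 mm = 0.66 cm.
Objective: 1/d_i = 1/f_obj - 1/d_o = 1/0.6 - 1/0.66 = 0.15152 cm^-1, so d_i = 6.600 cm.
m_obj = -d_i/d_o = -6.600/0.66 = -10.000.
Eyepiece angular magnification (image at near point): M_eye = 1 + D/f_e = 1 + 25/1.5 = 17.667.
Overall M = m_obj x M_eye = (-10.000)(17.667) = -176.67.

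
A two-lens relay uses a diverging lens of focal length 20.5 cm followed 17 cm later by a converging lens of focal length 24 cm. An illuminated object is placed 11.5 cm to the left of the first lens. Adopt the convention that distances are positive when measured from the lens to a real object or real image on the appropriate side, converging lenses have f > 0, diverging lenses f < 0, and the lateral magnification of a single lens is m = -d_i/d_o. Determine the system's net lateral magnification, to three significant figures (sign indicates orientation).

-41.9

Applying the thin-lens equation to the first lens, 1/(-20.5) = 1/11.5 + 1/d_i1, which gives d_i1 = -7.367 cm.
Its lateral magnification is m_1 = -d_i1/d_o1 = -(-7.367)/11.5 = 0.6406.
With d_i1 < 0 the first image is virtual and lies on the object side; the object distance for lens 2 is d_o2 = 17 - (-7.367) = 24.367 cm.
Applying the thin-lens equation again with f_2 = 24 cm and d_o2 = 24.367 cm gives d_i2 = 1592.681 cm.
m_2 = -(1592.681)/(24.367) = -65.3617.
Overall magnification: m = m_1 m_2 = -41.8723.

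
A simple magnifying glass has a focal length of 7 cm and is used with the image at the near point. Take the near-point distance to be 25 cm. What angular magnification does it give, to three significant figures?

M = 1 + D/f = 1 + 25/7 = 4.571.

4.57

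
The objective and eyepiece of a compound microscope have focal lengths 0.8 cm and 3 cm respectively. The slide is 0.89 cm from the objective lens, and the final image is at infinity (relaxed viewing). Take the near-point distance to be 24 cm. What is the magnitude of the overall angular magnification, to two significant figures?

71

Objective: 1/d_i = 1/f_obj - 1/d_o = 1/0.8 - 1/0.89 = 0.12640 cm^-1, so d_i = 7.911 cm.
m_obj = -d_i/d_o = -7.911/0.89 = -8.889.
Eyepiece angular magnification (image at infinity): M_eye = D/f_e = 24/3 = 8.000.
Overall M = m_obj x M_eye = (-8.889)(8.000) = -71.11.
|M| = 71.11.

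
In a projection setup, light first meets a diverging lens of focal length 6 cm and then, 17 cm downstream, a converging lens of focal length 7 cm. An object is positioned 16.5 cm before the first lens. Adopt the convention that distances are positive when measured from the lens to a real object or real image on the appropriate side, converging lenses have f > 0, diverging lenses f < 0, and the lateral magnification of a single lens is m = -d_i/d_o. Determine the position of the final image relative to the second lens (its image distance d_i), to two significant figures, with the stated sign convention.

First lens: d_i1 = 1/(1/(-6) - 1/16.5) = -4.400 cm.
The intermediate image is virtual, 4.400 cm to the left of lens 1, so d_o2 = L - d_i1 = 17 - (-4.400) = 21.400 cm.
Second lens: d_i2 = 1/(1/7 - 1/(21.400)) = 10.403 cm.

10 cm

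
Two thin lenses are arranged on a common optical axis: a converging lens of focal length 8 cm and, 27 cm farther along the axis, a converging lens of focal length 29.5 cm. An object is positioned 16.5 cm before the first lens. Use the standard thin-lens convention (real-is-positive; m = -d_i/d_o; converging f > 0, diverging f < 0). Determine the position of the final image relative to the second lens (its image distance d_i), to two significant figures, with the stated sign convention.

-19 cm

Applying the thin-lens equation to the first lens, 1/8 = 1/16.5 + 1/d_i1, which gives d_i1 = 15.529 cm.
Object distance for lens 2: d_o2 = 27 - 15.529 = 11.471 cm.
Applying the thin-lens equation again with f_2 = 29.5 cm and d_o2 = 11.471 cm gives d_i2 = -18.768 cm.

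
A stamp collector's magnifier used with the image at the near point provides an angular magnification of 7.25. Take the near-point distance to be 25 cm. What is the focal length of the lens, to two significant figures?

4.0 cm

For the image at the near point, M = 1 + D/f.
f = D/(M - 1) = 25/(7.25 - 1) = 4.000 cm.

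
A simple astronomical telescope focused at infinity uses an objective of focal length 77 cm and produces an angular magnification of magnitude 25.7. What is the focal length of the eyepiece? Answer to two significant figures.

3.0 cm

|M| = f_obj/f_eye, so f_eye = f_obj/|M| = 77/25.7 = 2.996 cm.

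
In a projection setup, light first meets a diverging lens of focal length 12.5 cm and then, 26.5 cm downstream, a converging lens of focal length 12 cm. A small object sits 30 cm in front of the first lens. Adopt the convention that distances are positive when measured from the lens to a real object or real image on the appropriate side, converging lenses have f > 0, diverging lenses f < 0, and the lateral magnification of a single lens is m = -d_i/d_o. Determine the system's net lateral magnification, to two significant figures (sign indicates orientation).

Applying the thin-lens equation to the first lens, 1/(-12.5) = 1/30 + 1/d_i1, which gives d_i1 = -8.824 cm.
Its lateral magnification is m_1 = -d_i1/d_o1 = -(-8.824)/30 = 0.2941.
The intermediate image is virtual, 8.824 cm to the left of lens 1, so d_o2 = L - d_i1 = 26.5 - (-8.824) = 35.324 cm.
Applying the thin-lens equation again with f_2 = 12 cm and d_o2 = 35.324 cm gives d_i2 = 18.174 cm.
m_2 = -(18.174)/(35.324) = -0.5145.
Total m = m_1 x m_2 = (0.2941)(-0.5145) = -0.1513.

-0.15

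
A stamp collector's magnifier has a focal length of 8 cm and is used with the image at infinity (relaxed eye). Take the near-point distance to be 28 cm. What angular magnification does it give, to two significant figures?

M = D/f = 28/8 = 3.500.

3.5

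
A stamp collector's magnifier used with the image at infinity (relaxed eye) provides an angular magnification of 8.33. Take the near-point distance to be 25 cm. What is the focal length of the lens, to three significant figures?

For the image at infinity, M = D/f.
f = D/M = 25/8.33 = 3.001 cm.

3.00 cm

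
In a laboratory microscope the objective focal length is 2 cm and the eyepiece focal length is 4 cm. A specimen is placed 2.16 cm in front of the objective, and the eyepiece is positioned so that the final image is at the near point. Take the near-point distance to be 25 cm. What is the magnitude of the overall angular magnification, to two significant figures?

91

Objective: 1/d_i = 1/f_obj - 1/d_o = 1/2 - 1/2.16 = 0.03704 cm^-1, so d_i = 27.000 cm.
m_obj = -d_i/d_o = -27.000/2.16 = -12.500.
Eyepiece angular magnification (image at near point): M_eye = 1 + D/f_e = 1 + 25/4 = 7.250.
Overall M = m_obj x M_eye = (-12.500)(7.250) = -90.62.
|M| = 90.62.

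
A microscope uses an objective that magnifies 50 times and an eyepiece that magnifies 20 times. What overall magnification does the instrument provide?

The overall magnification of a compound microscope is the product of the objective and eyepiece magnifications:
M = M_obj x M_eye = 50 x 20 = 1000.

1000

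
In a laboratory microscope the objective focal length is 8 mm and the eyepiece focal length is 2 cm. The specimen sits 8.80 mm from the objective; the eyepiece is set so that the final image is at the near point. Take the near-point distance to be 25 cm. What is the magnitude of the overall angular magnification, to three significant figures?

135

Convert to cm: f_obj = 8 mm = 0.8 cm; d_o = 8.80 mm = 0.88 cm.
Objective: 1/d_i = 1/f_obj - 1/d_o = 1/0.8 - 1/0.88 = 0.11364 cm^-1, so d_i = 8.800 cm.
m_obj = -d_i/d_o = -8.800/0.88 = -10.000.
Eyepiece angular magnification (image at near point): M_eye = 1 + D/f_e = 1 + 25/2 = 13.500.
Overall M = m_obj x M_eye = (-10.000)(13.500) = -135.00.
|M| = 135.00.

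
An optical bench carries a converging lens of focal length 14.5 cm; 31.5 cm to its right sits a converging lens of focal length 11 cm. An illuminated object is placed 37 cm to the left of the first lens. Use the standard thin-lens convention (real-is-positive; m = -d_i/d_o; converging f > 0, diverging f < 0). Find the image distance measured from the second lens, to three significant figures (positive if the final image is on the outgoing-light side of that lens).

-25.2 cm

Lens 1: 1/d_i1 = 1/f_1 - 1/d_o1 = 1/14.5 - 1/37 = 0.04194 cm^-1, so d_i1 = 23.844 cm.
That image sits 7.656 cm in front of the second lens, so d_o2 = 7.656 cm.
Lens 2: 1/d_i2 = 1/f_2 - 1/d_o2 = 1/11 - 1/(7.656) = -0.03972 cm^-1, so d_i2 = -25.179 cm.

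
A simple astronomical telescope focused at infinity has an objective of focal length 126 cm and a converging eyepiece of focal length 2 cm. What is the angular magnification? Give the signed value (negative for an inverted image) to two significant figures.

M = -f_obj/f_eye = -126/(2) = -63.000.

-63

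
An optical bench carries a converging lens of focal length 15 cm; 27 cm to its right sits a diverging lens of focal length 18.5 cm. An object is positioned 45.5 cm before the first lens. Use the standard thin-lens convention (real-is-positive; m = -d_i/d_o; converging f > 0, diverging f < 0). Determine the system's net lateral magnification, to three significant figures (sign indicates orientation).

First lens: d_i1 = 1/(1/15 - 1/45.5) = 22.377 cm.
m_1 = -(22.377)/45.5 = -0.4918.
Object distance for lens 2: d_o2 = 27 - 22.377 = 4.623 cm.
Second lens: d_i2 = 1/(1/(-18.5) - 1/(4.623)) = -3.699 cm.
m_2 = -(-3.699)/(4.623) = 0.8001.
Total m = m_1 x m_2 = (-0.4918)(0.8001) = -0.3935.

-0.393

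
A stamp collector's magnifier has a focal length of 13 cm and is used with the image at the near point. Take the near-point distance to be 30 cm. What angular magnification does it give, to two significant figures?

3.3

M = 1 + D/f = 1 + 30/13 = 3.308.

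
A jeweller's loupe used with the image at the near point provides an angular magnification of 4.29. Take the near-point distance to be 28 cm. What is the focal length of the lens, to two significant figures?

For the image at the near point, M = 1 + D/f.
f = D/(M - 1) = 28/(4.29 - 1) = 8.511 cm.

8.5 cm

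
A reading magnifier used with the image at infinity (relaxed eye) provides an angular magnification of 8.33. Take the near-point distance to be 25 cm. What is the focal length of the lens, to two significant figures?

3.0 cm

For the image at infinity, M = D/f.
f = D/M = 25/8.33 = 3.001 cm.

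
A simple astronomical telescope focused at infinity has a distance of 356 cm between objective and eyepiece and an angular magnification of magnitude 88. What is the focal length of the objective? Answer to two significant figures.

350 cm

In normal adjustment the tube length equals f_obj + f_eye and |M| = f_obj/f_eye.
So f_obj = 88 f_eye and 88 f_eye + f_eye = 356 cm, giving f_eye = 356/89 = 4.000 cm and f_obj = 352.000 cm.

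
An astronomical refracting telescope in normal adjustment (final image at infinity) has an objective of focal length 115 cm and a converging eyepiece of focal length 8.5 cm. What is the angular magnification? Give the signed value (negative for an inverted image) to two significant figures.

M = -f_obj/f_eye = -115/(8.5) = -13.529.

-14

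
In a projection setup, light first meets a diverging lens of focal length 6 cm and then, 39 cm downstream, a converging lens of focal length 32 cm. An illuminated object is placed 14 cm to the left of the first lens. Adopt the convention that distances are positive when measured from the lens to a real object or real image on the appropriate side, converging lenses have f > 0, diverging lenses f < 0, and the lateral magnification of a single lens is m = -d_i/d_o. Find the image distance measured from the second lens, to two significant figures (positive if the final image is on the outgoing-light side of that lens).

First lens: d_i1 = 1/(1/(-6) - 1/14) = -4.200 cm.
With d_i1 < 0 the first image is virtual and lies on the object side; the object distance for lens 2 is d_o2 = 39 - (-4.200) = 43.200 cm.
Second lens: d_i2 = 1/(1/32 - 1/(43.200)) = 123.429 cm.

120 cm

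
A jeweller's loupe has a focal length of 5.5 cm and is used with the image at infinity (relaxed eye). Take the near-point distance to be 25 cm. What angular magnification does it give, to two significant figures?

M = D/f = 25/5.5 = 4.545.

4.5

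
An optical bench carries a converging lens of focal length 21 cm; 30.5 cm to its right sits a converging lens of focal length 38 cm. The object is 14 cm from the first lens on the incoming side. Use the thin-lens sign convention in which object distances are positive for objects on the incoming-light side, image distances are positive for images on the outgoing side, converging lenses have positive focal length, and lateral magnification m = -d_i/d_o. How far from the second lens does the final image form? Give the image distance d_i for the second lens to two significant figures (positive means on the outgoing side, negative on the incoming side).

80 cm

First lens: d_i1 = 1/(1/21 - 1/14) = -42.000 cm.
With d_i1 < 0 the first image is virtual and lies on the object side; the object distance for lens 2 is d_o2 = 30.5 - (-42.000) = 72.500 cm.
Second lens: d_i2 = 1/(1/38 - 1/(72.500)) = 79.855 cm.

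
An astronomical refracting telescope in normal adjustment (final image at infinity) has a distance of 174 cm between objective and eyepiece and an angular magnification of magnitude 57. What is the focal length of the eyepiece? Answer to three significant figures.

3.00 cm

In normal adjustment the tube length equals f_obj + f_eye and |M| = f_obj/f_eye.
So f_obj = 57 f_eye and 57 f_eye + f_eye = 174 cm, giving f_eye = 174/58 = 3.000 cm and f_obj = 171.000 cm.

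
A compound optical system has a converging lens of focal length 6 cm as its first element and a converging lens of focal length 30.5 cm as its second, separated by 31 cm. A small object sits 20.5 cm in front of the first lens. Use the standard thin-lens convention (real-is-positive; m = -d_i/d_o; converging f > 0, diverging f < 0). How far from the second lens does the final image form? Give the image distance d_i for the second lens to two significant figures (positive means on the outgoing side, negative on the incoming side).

-86 cm

Applying the thin-lens equation to the first lens, 1/6 = 1/20.5 + 1/d_i1, which gives d_i1 = 8.483 cm.
Object distance for lens 2: d_o2 = 31 - 8.483 = 22.517 cm.
Applying the thin-lens equation again with f_2 = 30.5 cm and d_o2 = 22.517 cm gives d_i2 = -86.032 cm.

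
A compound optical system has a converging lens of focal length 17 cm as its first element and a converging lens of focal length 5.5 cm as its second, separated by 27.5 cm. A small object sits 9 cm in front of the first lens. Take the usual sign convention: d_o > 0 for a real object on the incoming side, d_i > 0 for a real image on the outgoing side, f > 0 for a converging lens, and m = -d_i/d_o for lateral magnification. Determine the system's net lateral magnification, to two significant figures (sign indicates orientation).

Applying the thin-lens equation to the first lens, 1/17 = 1/9 + 1/d_i1, which gives d_i1 = -19.125 cm.
Its lateral magnification is m_1 = -d_i1/d_o1 = -(-19.125)/9 = 2.1250.
With d_i1 < 0 the first image is virtual and lies on the object side; the object distance for lens 2 is d_o2 = 27.5 - (-19.125) = 46.625 cm.
Applying the thin-lens equation again with f_2 = 5.5 cm and d_o2 = 46.625 cm gives d_i2 = 6.236 cm.
m_2 = -(6.236)/(46.625) = -0.1337.
Overall magnification: m = m_1 m_2 = -0.2842.

-0.28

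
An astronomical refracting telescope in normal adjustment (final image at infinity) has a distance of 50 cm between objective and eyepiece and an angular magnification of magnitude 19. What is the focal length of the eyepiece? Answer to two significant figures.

In normal adjustment the tube length equals f_obj + f_eye and |M| = f_obj/f_eye.
So f_obj = 19 f_eye and 19 f_eye + f_eye = 50 cm, giving f_eye = 50/20 = 2.500 cm and f_obj = 47.500 cm.

2.5 cm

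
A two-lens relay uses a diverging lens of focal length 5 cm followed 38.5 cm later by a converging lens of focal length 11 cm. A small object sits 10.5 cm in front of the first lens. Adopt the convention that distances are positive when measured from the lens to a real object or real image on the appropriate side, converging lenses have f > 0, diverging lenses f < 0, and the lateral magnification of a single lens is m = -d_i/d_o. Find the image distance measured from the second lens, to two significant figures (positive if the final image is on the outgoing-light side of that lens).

15 cm

Applying the thin-lens equation to the first lens, 1/(-5) = 1/10.5 + 1/d_i1, which gives d_i1 = -3.387 cm.
With d_i1 < 0 the first image is virtual and lies on the object side; the object distance for lens 2 is d_o2 = 38.5 - (-3.387) = 41.887 cm.
Applying the thin-lens equation again with f_2 = 11 cm and d_o2 = 41.887 cm gives d_i2 = 14.917 cm.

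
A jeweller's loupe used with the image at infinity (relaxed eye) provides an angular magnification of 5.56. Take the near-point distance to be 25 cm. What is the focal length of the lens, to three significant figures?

4.50 cm

For the image at infinity, M = D/f.
f = D/M = 25/5.56 = 4.496 cm.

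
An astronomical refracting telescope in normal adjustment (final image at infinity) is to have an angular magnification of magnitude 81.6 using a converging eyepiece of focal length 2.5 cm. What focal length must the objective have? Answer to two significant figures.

|M| = f_obj/|f_eye|, so f_obj = |M| x |f_eye| = 81.6 x 2.5 = 204.000 cm.

200 cm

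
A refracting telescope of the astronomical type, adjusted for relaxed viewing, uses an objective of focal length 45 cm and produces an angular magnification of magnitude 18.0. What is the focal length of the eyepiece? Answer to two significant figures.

2.5 cm

|M| = f_obj/f_eye, so f_eye = f_obj/|M| = 45/18.0 = 2.500 cm.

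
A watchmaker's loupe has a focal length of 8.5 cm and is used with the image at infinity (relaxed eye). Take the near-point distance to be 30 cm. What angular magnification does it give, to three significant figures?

3.53

M = D/f = 30/8.5 = 3.529.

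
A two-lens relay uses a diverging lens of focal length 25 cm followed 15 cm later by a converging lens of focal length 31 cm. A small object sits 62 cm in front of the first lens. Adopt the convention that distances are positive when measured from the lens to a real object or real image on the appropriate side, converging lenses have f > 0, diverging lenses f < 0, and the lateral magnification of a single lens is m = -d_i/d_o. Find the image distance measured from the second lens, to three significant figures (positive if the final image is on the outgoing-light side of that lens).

560 cm

First lens: d_i1 = 1/(1/(-25) - 1/62) = -17.816 cm.
The intermediate image is virtual, 17.816 cm to the left of lens 1, so d_o2 = L - d_i1 = 15 - (-17.816) = 32.816 cm.
Second lens: d_i2 = 1/(1/31 - 1/(32.816)) = 560.158 cm.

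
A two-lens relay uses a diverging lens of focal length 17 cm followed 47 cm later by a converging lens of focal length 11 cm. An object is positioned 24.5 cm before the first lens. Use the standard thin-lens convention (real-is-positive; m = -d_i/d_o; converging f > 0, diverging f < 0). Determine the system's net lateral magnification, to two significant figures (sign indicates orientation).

-0.098

Applying the thin-lens equation to the first lens, 1/(-17) = 1/24.5 + 1/d_i1, which gives d_i1 = -10.036 cm.
Its lateral magnification is m_1 = -d_i1/d_o1 = -(-10.036)/24.5 = 0.4096.
With d_i1 < 0 the first image is virtual and lies on the object side; the object distance for lens 2 is d_o2 = 47 - (-10.036) = 57.036 cm.
Applying the thin-lens equation again with f_2 = 11 cm and d_o2 = 57.036 cm gives d_i2 = 13.628 cm.
m_2 = -(13.628)/(57.036) = -0.2389.
The system's lateral magnification is m_1 m_2 = (0.4096)(-0.2389) = -0.0979.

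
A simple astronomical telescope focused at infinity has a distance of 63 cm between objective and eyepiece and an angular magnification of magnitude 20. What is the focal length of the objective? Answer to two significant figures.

60 cm

In normal adjustment the tube length equals f_obj + f_eye and |M| = f_obj/f_eye.
So f_obj = 20 f_eye and 20 f_eye + f_eye = 63 cm, giving f_eye = 63/21 = 3.000 cm and f_obj = 60.000 cm.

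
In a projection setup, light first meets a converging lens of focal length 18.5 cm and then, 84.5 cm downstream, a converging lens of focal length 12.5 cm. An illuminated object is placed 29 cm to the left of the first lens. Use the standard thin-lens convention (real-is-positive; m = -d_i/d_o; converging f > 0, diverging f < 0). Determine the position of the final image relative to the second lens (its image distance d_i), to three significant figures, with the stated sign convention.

20.0 cm

Applying the thin-lens equation to the first lens, 1/18.5 = 1/29 + 1/d_i1, which gives d_i1 = 51.095 cm.
That image sits 33.405 cm in front of the second lens, so d_o2 = 33.405 cm.
Applying the thin-lens equation again with f_2 = 12.5 cm and d_o2 = 33.405 cm gives d_i2 = 19.974 cm.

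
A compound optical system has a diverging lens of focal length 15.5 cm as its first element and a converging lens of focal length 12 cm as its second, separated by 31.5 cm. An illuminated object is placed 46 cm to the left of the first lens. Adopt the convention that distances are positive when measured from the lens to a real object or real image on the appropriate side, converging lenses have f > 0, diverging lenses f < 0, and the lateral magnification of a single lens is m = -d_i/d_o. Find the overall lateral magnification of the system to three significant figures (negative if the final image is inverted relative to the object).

First lens: d_i1 = 1/(1/(-15.5) - 1/46) = -11.593 cm.
m_1 = -(-11.593)/46 = 0.2520.
With d_i1 < 0 the first image is virtual and lies on the object side; the object distance for lens 2 is d_o2 = 31.5 - (-11.593) = 43.093 cm.
Second lens: d_i2 = 1/(1/12 - 1/(43.093)) = 16.631 cm.
m_2 = -(16.631)/(43.093) = -0.3859.
Total m = m_1 x m_2 = (0.2520)(-0.3859) = -0.0973.

-0.0973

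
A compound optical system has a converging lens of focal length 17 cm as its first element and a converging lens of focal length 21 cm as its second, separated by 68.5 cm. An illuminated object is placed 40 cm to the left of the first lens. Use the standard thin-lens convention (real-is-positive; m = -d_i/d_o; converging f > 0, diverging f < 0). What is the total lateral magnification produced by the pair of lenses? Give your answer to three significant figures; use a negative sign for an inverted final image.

Lens 1: 1/d_i1 = 1/f_1 - 1/d_o1 = 1/17 - 1/40 = 0.03382 cm^-1, so d_i1 = 29.565 cm.
m_1 = -(29.565)/40 = -0.7391.
That image sits 38.935 cm in front of the second lens, so d_o2 = 38.935 cm.
Lens 2: 1/d_i2 = 1/f_2 - 1/d_o2 = 1/21 - 1/(38.935) = 0.02194 cm^-1, so d_i2 = 45.589 cm.
m_2 = -(45.589)/(38.935) = -1.1709.
The system's lateral magnification is m_1 m_2 = (-0.7391)(-1.1709) = 0.8655.

0.865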